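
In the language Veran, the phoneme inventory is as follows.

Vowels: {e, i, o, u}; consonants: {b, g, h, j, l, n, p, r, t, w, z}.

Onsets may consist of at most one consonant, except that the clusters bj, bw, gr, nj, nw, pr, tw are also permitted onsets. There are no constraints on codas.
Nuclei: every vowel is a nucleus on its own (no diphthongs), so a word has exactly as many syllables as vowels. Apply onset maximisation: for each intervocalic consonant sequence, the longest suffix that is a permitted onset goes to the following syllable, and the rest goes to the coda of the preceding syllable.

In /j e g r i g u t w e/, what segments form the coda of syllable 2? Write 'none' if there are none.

Vowels present: e, i, u, e; each is a nucleus, giving 4 syllables.
Between /e/ (V1) and /i/ (V2): /gr/ is a licit onset in full, so it all attaches to the next syllable.
Between /i/ (V2) and /u/ (V3): just /g/ — single C goes to the following onset.
Between /u/ (V3) and /e/ (V4): cluster /tw/ — /tw/ is itself a permitted onset, so the whole cluster goes right; preceding coda = ∅.
Result: je.gri.gu.twe.
Syllable 2 is /gri/: onset /gr/, nucleus /i/, coda ∅.

none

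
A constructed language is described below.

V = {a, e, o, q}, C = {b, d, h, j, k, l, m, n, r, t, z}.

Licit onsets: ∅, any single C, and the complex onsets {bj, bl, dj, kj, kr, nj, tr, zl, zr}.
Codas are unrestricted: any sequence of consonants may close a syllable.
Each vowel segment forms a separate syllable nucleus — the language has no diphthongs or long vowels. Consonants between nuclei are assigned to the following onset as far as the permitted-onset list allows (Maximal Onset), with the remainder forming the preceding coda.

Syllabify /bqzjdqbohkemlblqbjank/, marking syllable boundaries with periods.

The vowels are q, q, o, e, q, a — 6 nuclei, so 6 syllables.
σ1/σ2 boundary: /zjd/ — longest licit onset from the right is /d/, leaving /zj/ as coda.
σ2/σ3 boundary: /b/ is a single consonant, so it becomes the next onset.
σ3/σ4 boundary: /hk/; trying suffixes from longest down, /k/ is the first permitted one, so coda /h/ | onset /k/.
σ4/σ5 boundary: /mlbl/ splits as /ml/ + /bl/ (/bl/ is the longest suffix that is a licit onset).
σ5/σ6 boundary: cluster /bj/ — /bj/ is itself a permitted onset, so the whole cluster goes right; preceding coda = ∅.

bqzj.dq.boh.keml.blq.bjank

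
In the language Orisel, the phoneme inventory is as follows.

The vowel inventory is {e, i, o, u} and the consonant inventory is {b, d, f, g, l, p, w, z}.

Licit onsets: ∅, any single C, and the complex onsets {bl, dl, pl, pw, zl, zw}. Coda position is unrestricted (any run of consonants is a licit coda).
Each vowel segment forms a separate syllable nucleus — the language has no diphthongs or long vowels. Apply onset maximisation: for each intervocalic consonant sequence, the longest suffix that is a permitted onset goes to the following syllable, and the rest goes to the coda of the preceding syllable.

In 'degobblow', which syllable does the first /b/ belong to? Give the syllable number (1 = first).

Nuclei (vowels): e, o, o → 3 syllables.
Between /e/ (V1) and /o/ (V2): just /g/ — single C goes to the following onset.
Between /o/ (V2) and /o/ (V3): /bbl/ — longest licit onset from the right is /bl/, leaving /b/ as coda.
So the parse is de.gob.blow.
The first /b/ is in the coda of syllable 2 (/gob/).

2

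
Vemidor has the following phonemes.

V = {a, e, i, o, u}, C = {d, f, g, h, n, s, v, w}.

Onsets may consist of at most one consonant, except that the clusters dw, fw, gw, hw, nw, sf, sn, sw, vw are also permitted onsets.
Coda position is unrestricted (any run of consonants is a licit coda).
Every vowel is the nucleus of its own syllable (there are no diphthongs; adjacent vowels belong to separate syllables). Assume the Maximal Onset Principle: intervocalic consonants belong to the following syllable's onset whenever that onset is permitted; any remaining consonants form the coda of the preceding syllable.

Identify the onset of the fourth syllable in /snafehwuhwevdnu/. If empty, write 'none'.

Nuclei (vowels): a, e, u, e, u → 5 syllables.
σ1/σ2 boundary: /f/ is a single consonant, so it becomes the next onset.
σ2/σ3 boundary: /hw/ is a licit onset in full, so it all attaches to the next syllable.
σ3/σ4 boundary: /hw/ is a licit onset in full, so it all attaches to the next syllable.
σ4/σ5 boundary: cluster /vdn/ — the longest permitted-onset suffix is /n/; onset = /n/, preceding coda = /vd/.
Putting it together: sna.fe.hwu.hwevd.nu.
Syllable 4 is /hwevd/: onset /hw/, nucleus /e/, coda /vd/.

hw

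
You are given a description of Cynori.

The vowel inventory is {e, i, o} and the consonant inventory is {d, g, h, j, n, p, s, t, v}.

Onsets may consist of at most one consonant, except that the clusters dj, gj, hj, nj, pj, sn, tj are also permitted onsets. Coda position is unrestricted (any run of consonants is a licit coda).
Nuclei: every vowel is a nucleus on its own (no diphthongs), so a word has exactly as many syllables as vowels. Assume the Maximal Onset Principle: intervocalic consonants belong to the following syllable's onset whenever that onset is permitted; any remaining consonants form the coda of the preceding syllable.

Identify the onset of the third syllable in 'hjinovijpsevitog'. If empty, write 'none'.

The vowels are i, o, i, e, i, o — 6 nuclei, so 6 syllables.
Between /i/ (V1) and /o/ (V2): /n/ is a single consonant, so it becomes the next onset.
Between /o/ (V2) and /i/ (V3): just /v/ — single C goes to the following onset.
Between /i/ (V3) and /e/ (V4): /jps/ — longest licit onset from the right is /s/, leaving /jp/ as coda.
Between /e/ (V4) and /i/ (V5): /v/ → onset of the next syllable (single consonants are always licit onsets).
Between /i/ (V5) and /o/ (V6): just /t/ — single C goes to the following onset.
Result: hji.no.vijp.se.vi.tog.
Syllable 3 is /vijp/: onset /v/, nucleus /i/, coda /jp/.

v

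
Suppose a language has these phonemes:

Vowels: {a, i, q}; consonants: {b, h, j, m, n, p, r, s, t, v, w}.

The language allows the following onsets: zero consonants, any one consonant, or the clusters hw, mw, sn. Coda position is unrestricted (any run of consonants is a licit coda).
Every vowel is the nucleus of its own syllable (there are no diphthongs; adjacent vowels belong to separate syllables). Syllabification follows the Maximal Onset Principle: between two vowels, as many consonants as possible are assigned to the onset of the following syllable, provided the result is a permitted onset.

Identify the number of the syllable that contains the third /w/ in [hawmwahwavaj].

The vowels are a, a, a, a — 4 nuclei, so 4 syllables.
Between /a/ (V1) and /a/ (V2): /wmw/ — longest licit onset from the right is /mw/, leaving /w/ as coda.
Between /a/ (V2) and /a/ (V3): /hw/ — entire cluster is a permitted onset → onset /hw/, coda ∅.
Between /a/ (V3) and /a/ (V4): /v/ is a single consonant, so it becomes the next onset.
So the parse is haw.mwa.hwa.vaj.
The third /w/ is in the onset of syllable 3 (/hwa/).

3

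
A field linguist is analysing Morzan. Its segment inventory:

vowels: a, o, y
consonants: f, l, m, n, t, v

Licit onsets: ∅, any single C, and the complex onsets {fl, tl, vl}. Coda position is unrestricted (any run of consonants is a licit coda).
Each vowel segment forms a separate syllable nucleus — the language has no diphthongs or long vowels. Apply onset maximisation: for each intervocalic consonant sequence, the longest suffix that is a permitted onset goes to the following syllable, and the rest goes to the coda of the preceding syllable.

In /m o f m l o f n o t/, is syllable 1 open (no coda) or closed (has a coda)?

Vowels present: o, o, o; each is a nucleus, giving 3 syllables.
V1 /o/ – V2 /o/: /fml/ — longest licit onset from the right is /l/, leaving /fm/ as coda.
V2 /o/ – V3 /o/: cluster /fn/ — the longest permitted-onset suffix is /n/; onset = /n/, preceding coda = /f/.
Syllabification: mofm.lof.not.
Syllable 1 is /mofm/ with coda /fm/, so it is closed.

closed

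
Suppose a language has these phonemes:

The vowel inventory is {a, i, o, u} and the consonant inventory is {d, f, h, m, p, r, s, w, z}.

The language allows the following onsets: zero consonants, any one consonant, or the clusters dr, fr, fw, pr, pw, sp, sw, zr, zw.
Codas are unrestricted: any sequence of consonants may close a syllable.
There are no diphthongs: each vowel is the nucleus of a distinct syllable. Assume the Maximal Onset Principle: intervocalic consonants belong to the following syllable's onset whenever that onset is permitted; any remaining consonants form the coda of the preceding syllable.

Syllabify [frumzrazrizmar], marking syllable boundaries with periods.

Nuclei (vowels): u, a, i, a → 4 syllables.
Between /u/ (V1) and /a/ (V2): /mzr/ splits as /m/ + /zr/ (/zr/ is the longest suffix that is a licit onset).
Between /a/ (V2) and /i/ (V3): cluster /zr/ — /zr/ is itself a permitted onset, so the whole cluster goes right; preceding coda = ∅.
Between /i/ (V3) and /a/ (V4): /zm/ splits as /z/ + /m/ (/m/ is the longest suffix that is a licit onset).

frum.zra.zriz.mar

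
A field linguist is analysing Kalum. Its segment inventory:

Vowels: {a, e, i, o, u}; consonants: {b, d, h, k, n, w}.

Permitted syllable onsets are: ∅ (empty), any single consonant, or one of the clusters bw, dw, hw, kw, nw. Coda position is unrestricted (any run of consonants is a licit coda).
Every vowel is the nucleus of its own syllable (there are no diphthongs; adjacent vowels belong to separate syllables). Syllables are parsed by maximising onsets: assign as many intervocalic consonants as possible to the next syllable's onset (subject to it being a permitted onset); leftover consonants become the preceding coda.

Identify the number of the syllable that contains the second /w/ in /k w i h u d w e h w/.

The vowels are i, u, e — 3 nuclei, so 3 syllables.
σ1/σ2 boundary: /h/ → onset of the next syllable (single consonants are always licit onsets).
σ2/σ3 boundary: cluster /dw/ — /dw/ is itself a permitted onset, so the whole cluster goes right; preceding coda = ∅.
Syllabification: kwi.hu.dwehw.
The second /w/ is in the onset of syllable 3 (/dwehw/).

3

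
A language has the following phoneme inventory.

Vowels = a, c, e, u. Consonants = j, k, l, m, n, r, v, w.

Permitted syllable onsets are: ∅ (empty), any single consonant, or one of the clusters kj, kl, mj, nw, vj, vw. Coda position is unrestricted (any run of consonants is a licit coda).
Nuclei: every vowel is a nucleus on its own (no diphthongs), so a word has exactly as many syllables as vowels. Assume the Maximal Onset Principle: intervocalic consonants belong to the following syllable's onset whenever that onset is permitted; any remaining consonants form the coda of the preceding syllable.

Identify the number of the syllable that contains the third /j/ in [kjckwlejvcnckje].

5

The vowels are c, e, c, c, e — 5 nuclei, so 5 syllables.
σ1/σ2 boundary: /kwl/ splits as /kw/ + /l/ (/l/ is the longest suffix that is a licit onset).
σ2/σ3 boundary: /jv/ splits as /j/ + /v/ (/v/ is the longest suffix that is a licit onset).
σ3/σ4 boundary: just /n/ — single C goes to the following onset.
σ4/σ5 boundary: cluster /kj/ — /kj/ is itself a permitted onset, so the whole cluster goes right; preceding coda = ∅.
Result: kjckw.lej.vc.nc.kje.
The third /j/ is in the onset of syllable 5 (/kje/).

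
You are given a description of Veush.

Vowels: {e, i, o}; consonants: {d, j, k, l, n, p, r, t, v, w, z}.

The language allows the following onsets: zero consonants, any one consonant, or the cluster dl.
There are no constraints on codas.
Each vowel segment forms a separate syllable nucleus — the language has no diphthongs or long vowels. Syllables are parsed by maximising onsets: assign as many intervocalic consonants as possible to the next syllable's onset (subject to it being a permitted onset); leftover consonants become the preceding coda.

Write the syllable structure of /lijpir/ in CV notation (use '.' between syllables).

CVC.CVC

The vowels are i, i — 2 nuclei, so 2 syllables.
Between /i/ (V1) and /i/ (V2): /jp/; trying suffixes from longest down, /p/ is the first permitted one, so coda /j/ | onset /p/.
So the parse is lij.pir.
Mapping each syllable to C/V: /lij/ → CVC, /pir/ → CVC.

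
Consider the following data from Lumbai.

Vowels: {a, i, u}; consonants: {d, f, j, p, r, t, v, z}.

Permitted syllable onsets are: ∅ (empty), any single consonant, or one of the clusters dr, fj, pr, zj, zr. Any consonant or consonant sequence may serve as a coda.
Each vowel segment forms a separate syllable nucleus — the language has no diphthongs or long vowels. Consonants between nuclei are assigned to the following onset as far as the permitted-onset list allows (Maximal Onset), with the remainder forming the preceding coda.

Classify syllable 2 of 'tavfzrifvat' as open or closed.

Nuclei (vowels): a, i, a → 3 syllables.
Between /a/ (V1) and /i/ (V2): /vfzr/; trying suffixes from longest down, /zr/ is the first permitted one, so coda /vf/ | onset /zr/.
Between /i/ (V2) and /a/ (V3): /fv/ — longest licit onset from the right is /v/, leaving /f/ as coda.
Putting it together: tavf.zrif.vat.
Syllable 2 is /zrif/ with coda /f/, so it is closed.

closed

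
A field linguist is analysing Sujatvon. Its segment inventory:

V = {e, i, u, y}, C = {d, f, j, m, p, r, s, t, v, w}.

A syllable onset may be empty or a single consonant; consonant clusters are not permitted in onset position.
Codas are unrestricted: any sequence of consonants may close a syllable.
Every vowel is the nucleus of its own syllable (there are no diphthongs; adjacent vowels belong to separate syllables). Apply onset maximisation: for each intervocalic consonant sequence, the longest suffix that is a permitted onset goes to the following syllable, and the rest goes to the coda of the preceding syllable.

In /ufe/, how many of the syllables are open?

The vowels are u, e — 2 nuclei, so 2 syllables.
V1 /u/ – V2 /e/: /f/ is a single consonant, so it becomes the next onset.
Putting it together: u.fe.
Classifying each syllable: /u/ (open), /fe/ (open).
Open syllables: 2.

2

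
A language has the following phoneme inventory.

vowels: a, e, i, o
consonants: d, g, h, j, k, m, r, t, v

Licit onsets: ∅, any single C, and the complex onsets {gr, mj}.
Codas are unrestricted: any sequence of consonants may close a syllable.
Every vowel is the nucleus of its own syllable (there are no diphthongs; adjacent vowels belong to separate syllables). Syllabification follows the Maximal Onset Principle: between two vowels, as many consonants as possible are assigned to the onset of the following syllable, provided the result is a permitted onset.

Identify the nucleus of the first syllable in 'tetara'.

Nuclei (vowels): e, a, a → 3 syllables.
The first nucleus (vowel 1 from the left) is /e/.

e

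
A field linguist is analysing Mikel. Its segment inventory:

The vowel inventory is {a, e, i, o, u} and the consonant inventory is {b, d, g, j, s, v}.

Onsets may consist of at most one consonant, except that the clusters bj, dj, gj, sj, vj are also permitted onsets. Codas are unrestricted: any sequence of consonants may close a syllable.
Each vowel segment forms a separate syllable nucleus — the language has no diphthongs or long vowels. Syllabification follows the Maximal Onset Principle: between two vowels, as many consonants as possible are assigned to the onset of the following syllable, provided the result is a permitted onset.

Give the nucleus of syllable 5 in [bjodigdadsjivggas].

The vowels are o, i, a, i, a — 5 nuclei, so 5 syllables.
The fifth nucleus (vowel 5 from the left) is /a/.

a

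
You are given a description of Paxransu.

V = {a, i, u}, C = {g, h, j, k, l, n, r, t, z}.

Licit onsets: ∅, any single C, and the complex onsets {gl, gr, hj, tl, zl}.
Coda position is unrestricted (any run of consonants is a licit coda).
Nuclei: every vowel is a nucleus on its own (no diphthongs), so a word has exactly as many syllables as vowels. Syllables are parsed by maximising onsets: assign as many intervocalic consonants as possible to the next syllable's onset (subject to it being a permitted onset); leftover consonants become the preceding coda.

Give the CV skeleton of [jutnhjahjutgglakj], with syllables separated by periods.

The vowels are u, a, u, a — 4 nuclei, so 4 syllables.
σ1/σ2 boundary: /tnhj/; trying suffixes from longest down, /hj/ is the first permitted one, so coda /tn/ | onset /hj/.
σ2/σ3 boundary: /hj/ — entire cluster is a permitted onset → onset /hj/, coda ∅.
σ3/σ4 boundary: /tggl/; trying suffixes from longest down, /gl/ is the first permitted one, so coda /tg/ | onset /gl/.
Result: jutn.hja.hjutg.glakj.
Mapping each syllable to C/V: /jutn/ → CVCC, /hja/ → CCV, /hjutg/ → CCVCC, /glakj/ → CCVCC.

CVCC.CCV.CCVCC.CCVCC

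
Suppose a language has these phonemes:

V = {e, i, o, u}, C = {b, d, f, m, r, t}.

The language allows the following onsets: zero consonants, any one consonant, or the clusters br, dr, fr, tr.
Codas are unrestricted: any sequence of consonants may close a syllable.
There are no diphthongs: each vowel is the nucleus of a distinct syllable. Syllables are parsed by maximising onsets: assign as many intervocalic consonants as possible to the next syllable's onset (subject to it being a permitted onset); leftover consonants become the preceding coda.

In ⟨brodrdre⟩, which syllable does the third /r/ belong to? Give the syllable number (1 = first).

2

Vowels present: o, e; each is a nucleus, giving 2 syllables.
Between /o/ (V1) and /e/ (V2): cluster /drdr/ — the longest permitted-onset suffix is /dr/; onset = /dr/, preceding coda = /dr/.
Result: brodr.dre.
The third /r/ is in the onset of syllable 2 (/dre/).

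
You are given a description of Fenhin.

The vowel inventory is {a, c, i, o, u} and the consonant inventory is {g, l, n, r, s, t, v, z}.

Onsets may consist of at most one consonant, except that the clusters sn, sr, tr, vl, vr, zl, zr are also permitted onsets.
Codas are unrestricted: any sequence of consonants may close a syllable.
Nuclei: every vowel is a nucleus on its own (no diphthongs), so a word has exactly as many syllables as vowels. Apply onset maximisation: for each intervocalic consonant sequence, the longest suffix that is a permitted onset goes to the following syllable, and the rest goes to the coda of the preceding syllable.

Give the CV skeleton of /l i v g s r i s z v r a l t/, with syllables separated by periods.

CVCC.CCVCC.CCVCC

Vowels present: i, i, a; each is a nucleus, giving 3 syllables.
V1 /i/ – V2 /i/: /vgsr/ splits as /vg/ + /sr/ (/sr/ is the longest suffix that is a licit onset).
V2 /i/ – V3 /a/: /szvr/ splits as /sz/ + /vr/ (/vr/ is the longest suffix that is a licit onset).
So the parse is livg.srisz.vralt.
Mapping each syllable to C/V: /livg/ → CVCC, /srisz/ → CCVCC, /vralt/ → CCVCC.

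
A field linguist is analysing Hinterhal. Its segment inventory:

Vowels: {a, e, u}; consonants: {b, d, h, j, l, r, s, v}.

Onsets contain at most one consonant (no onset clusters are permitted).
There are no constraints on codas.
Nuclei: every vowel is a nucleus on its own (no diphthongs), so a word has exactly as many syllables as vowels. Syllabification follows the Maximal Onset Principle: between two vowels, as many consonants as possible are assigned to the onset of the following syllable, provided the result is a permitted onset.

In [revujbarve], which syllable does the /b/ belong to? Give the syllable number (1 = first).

Vowels present: e, u, a, e; each is a nucleus, giving 4 syllables.
V1 /e/ – V2 /u/: /v/ is a single consonant, so it becomes the next onset.
V2 /u/ – V3 /a/: /jb/ — longest licit onset from the right is /b/, leaving /j/ as coda.
V3 /a/ – V4 /e/: cluster /rv/ — the longest permitted-onset suffix is /v/; onset = /v/, preceding coda = /r/.
So the parse is re.vuj.bar.ve.
The /b/ is in the onset of syllable 3 (/bar/).

3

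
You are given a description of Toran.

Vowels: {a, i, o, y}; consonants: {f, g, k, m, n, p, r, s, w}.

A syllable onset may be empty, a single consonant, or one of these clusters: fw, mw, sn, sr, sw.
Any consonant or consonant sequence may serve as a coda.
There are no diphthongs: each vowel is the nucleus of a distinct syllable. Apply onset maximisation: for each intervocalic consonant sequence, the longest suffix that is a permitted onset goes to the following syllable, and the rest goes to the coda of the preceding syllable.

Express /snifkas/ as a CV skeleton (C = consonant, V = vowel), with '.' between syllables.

CCVC.CVC

The vowels are i, a — 2 nuclei, so 2 syllables.
Between /i/ (V1) and /a/ (V2): /fk/; trying suffixes from longest down, /k/ is the first permitted one, so coda /f/ | onset /k/.
Result: snif.kas.
Mapping each syllable to C/V: /snif/ → CCVC, /kas/ → CVC.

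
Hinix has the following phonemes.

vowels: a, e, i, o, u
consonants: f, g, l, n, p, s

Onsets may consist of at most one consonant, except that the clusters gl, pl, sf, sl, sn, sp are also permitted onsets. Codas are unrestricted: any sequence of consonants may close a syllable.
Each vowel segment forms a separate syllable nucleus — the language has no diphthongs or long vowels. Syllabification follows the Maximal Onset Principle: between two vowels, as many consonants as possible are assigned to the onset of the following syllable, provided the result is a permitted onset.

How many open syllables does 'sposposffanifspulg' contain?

2

Vowels present: o, o, a, i, u; each is a nucleus, giving 5 syllables.
σ1/σ2 boundary: cluster /sp/ — /sp/ is itself a permitted onset, so the whole cluster goes right; preceding coda = ∅.
σ2/σ3 boundary: cluster /sff/ — the longest permitted-onset suffix is /f/; onset = /f/, preceding coda = /sf/.
σ3/σ4 boundary: /n/ → onset of the next syllable (single consonants are always licit onsets).
σ4/σ5 boundary: cluster /fsp/ — the longest permitted-onset suffix is /sp/; onset = /sp/, preceding coda = /f/.
So the parse is spo.sposf.fa.nif.spulg.
Classifying each syllable: /spo/ (open), /sposf/ (closed), /fa/ (open), /nif/ (closed), /spulg/ (closed).
Open syllables: 2.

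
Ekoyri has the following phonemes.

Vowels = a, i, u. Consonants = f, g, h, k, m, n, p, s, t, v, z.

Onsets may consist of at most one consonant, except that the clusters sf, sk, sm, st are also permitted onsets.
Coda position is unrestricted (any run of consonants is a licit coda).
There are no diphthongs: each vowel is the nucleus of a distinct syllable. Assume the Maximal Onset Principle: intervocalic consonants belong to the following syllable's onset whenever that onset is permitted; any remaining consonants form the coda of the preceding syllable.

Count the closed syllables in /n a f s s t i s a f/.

2

The vowels are a, i, a — 3 nuclei, so 3 syllables.
/a…i/ gap (V1→V2): cluster /fsst/ — the longest permitted-onset suffix is /st/; onset = /st/, preceding coda = /fs/.
/i…a/ gap (V2→V3): just /s/ — single C goes to the following onset.
Result: nafs.sti.saf.
Classifying each syllable: /nafs/ (closed), /sti/ (open), /saf/ (closed).
Closed syllables: 2.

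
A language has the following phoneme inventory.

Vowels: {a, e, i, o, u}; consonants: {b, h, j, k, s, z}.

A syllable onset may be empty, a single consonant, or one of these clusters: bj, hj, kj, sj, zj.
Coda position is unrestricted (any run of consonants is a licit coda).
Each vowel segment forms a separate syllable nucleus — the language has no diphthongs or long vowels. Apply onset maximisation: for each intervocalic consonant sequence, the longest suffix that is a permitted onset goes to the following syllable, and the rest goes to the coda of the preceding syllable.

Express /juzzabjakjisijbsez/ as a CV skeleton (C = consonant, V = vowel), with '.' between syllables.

The vowels are u, a, a, i, i, e — 6 nuclei, so 6 syllables.
V1 /u/ – V2 /a/: /zz/ — longest licit onset from the right is /z/, leaving /z/ as coda.
V2 /a/ – V3 /a/: cluster /bj/ — /bj/ is itself a permitted onset, so the whole cluster goes right; preceding coda = ∅.
V3 /a/ – V4 /i/: cluster /kj/ — /kj/ is itself a permitted onset, so the whole cluster goes right; preceding coda = ∅.
V4 /i/ – V5 /i/: /s/ → onset of the next syllable (single consonants are always licit onsets).
V5 /i/ – V6 /e/: /jbs/ splits as /jb/ + /s/ (/s/ is the longest suffix that is a licit onset).
So the parse is juz.za.bja.kji.sijb.sez.
Mapping each syllable to C/V: /juz/ → CVC, /za/ → CV, /bja/ → CCV, /kji/ → CCV, /sijb/ → CVCC, /sez/ → CVC.

CVC.CV.CCV.CCV.CVCC.CVC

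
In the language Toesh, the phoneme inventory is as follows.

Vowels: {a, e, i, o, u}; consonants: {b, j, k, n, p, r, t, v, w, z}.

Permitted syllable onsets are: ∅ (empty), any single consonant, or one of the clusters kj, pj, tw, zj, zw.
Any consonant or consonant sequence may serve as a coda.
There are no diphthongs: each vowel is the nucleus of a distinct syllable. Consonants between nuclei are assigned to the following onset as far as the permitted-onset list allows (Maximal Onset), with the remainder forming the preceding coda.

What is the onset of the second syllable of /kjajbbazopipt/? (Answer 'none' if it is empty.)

Vowels present: a, a, o, i; each is a nucleus, giving 4 syllables.
/a…a/ gap (V1→V2): /jbb/ — longest licit onset from the right is /b/, leaving /jb/ as coda.
/a…o/ gap (V2→V3): just /z/ — single C goes to the following onset.
/o…i/ gap (V3→V4): /p/ → onset of the next syllable (single consonants are always licit onsets).
Putting it together: kjajb.ba.zo.pipt.
Syllable 2 is /ba/: onset /b/, nucleus /a/, coda ∅.

b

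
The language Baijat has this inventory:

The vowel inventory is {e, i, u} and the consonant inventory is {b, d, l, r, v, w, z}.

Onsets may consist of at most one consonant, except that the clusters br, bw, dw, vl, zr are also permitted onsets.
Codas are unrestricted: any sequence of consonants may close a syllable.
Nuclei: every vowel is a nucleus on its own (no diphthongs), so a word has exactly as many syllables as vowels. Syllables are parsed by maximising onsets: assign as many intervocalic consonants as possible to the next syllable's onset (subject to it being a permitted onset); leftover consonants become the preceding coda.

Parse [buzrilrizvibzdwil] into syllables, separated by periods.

bu.zril.riz.vibz.dwil

Vowels present: u, i, i, i, i; each is a nucleus, giving 5 syllables.
σ1/σ2 boundary: cluster /zr/ — /zr/ is itself a permitted onset, so the whole cluster goes right; preceding coda = ∅.
σ2/σ3 boundary: /lr/ — longest licit onset from the right is /r/, leaving /l/ as coda.
σ3/σ4 boundary: cluster /zv/ — the longest permitted-onset suffix is /v/; onset = /v/, preceding coda = /z/.
σ4/σ5 boundary: /bzdw/ splits as /bz/ + /dw/ (/dw/ is the longest suffix that is a licit onset).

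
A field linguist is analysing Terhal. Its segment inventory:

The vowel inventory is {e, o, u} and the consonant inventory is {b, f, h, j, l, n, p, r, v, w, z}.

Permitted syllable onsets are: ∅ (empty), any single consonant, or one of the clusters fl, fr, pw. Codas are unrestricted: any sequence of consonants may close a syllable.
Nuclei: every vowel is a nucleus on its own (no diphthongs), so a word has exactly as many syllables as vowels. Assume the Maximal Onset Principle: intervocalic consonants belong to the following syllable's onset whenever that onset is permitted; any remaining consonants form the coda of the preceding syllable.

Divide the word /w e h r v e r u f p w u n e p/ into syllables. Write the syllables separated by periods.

Vowels present: e, e, u, u, e; each is a nucleus, giving 5 syllables.
/e…e/ gap (V1→V2): /hrv/; trying suffixes from longest down, /v/ is the first permitted one, so coda /hr/ | onset /v/.
/e…u/ gap (V2→V3): /r/ is a single consonant, so it becomes the next onset.
/u…u/ gap (V3→V4): /fpw/; trying suffixes from longest down, /pw/ is the first permitted one, so coda /f/ | onset /pw/.
/u…e/ gap (V4→V5): /n/ → onset of the next syllable (single consonants are always licit onsets).

wehr.ve.ruf.pwu.nep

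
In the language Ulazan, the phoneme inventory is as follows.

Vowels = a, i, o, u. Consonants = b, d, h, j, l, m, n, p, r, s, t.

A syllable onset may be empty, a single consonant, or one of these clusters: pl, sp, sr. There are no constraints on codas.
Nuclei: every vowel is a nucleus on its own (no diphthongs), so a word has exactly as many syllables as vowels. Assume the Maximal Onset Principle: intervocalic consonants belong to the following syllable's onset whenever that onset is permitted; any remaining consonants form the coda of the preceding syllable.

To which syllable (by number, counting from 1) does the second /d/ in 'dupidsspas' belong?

The vowels are u, i, a — 3 nuclei, so 3 syllables.
V1 /u/ – V2 /i/: just /p/ — single C goes to the following onset.
V2 /i/ – V3 /a/: /dssp/ splits as /ds/ + /sp/ (/sp/ is the longest suffix that is a licit onset).
Syllabification: du.pids.spas.
The second /d/ is in the coda of syllable 2 (/pids/).

2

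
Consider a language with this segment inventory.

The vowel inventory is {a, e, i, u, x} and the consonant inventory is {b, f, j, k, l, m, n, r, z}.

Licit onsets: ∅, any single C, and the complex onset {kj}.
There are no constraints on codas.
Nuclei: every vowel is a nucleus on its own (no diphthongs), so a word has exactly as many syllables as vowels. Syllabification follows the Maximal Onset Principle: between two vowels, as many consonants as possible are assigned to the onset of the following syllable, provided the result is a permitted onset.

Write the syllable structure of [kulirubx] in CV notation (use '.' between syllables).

Vowels present: u, i, u, x; each is a nucleus, giving 4 syllables.
/u…i/ gap (V1→V2): /l/ is a single consonant, so it becomes the next onset.
/i…u/ gap (V2→V3): /r/ → onset of the next syllable (single consonants are always licit onsets).
/u…x/ gap (V3→V4): /b/ is a single consonant, so it becomes the next onset.
Syllabification: ku.li.ru.bx.
Mapping each syllable to C/V: /ku/ → CV, /li/ → CV, /ru/ → CV, /bx/ → CV.

CV.CV.CV.CV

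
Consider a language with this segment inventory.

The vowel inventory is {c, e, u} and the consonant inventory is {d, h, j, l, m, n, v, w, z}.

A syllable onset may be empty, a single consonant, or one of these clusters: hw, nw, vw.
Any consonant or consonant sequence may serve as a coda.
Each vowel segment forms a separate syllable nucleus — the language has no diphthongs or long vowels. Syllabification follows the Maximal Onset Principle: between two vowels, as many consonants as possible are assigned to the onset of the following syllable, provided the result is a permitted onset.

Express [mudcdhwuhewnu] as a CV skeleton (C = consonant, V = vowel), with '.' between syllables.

CV.CVC.CCV.CVC.CV

Nuclei (vowels): u, c, u, e, u → 5 syllables.
/u…c/ gap (V1→V2): /d/ → onset of the next syllable (single consonants are always licit onsets).
/c…u/ gap (V2→V3): /dhw/; trying suffixes from longest down, /hw/ is the first permitted one, so coda /d/ | onset /hw/.
/u…e/ gap (V3→V4): /h/ is a single consonant, so it becomes the next onset.
/e…u/ gap (V4→V5): /wn/ — longest licit onset from the right is /n/, leaving /w/ as coda.
So the parse is mu.dcd.hwu.hew.nu.
Mapping each syllable to C/V: /mu/ → CV, /dcd/ → CVC, /hwu/ → CCV, /hew/ → CVC, /nu/ → CV.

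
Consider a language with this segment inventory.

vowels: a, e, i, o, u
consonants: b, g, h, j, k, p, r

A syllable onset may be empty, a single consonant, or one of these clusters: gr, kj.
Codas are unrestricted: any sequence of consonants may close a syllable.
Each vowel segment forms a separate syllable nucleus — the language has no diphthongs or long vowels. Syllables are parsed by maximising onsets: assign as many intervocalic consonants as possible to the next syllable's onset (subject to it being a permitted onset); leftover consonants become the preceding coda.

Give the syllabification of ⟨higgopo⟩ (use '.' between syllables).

Nuclei (vowels): i, o, o → 3 syllables.
/i…o/ gap (V1→V2): /gg/ splits as /g/ + /g/ (/g/ is the longest suffix that is a licit onset).
/o…o/ gap (V2→V3): /p/ is a single consonant, so it becomes the next onset.

hig.go.po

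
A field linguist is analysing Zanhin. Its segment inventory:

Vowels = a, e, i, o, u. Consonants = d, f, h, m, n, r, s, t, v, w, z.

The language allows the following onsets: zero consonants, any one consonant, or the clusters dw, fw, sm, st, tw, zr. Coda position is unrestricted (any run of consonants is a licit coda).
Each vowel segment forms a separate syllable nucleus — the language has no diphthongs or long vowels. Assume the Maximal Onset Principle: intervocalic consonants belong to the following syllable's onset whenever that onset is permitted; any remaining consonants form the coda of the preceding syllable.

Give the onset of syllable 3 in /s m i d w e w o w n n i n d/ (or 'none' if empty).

Vowels present: i, e, o, i; each is a nucleus, giving 4 syllables.
/i…e/ gap (V1→V2): /dw/ — entire cluster is a permitted onset → onset /dw/, coda ∅.
/e…o/ gap (V2→V3): /w/ → onset of the next syllable (single consonants are always licit onsets).
/o…i/ gap (V3→V4): /wnn/; trying suffixes from longest down, /n/ is the first permitted one, so coda /wn/ | onset /n/.
Result: smi.dwe.wown.nind.
Syllable 3 is /wown/: onset /w/, nucleus /o/, coda /wn/.

w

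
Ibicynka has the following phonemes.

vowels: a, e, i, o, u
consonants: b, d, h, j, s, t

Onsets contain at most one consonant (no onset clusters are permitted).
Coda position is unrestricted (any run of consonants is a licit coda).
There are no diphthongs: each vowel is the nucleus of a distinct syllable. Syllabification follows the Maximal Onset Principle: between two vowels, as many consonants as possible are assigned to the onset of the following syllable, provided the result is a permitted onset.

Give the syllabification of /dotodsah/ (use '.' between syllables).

Vowels present: o, o, a; each is a nucleus, giving 3 syllables.
/o…o/ gap (V1→V2): /t/ → onset of the next syllable (single consonants are always licit onsets).
/o…a/ gap (V2→V3): /ds/ — longest licit onset from the right is /s/, leaving /d/ as coda.

do.tod.sah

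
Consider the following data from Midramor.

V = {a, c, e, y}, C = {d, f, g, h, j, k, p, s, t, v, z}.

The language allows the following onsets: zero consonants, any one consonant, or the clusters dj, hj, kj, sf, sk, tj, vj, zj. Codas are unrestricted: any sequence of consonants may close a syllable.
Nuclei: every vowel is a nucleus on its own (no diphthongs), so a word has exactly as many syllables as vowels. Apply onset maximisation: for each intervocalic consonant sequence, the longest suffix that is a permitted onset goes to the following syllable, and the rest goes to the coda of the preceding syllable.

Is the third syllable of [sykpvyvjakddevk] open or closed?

closed

Nuclei (vowels): y, y, a, e → 4 syllables.
Between /y/ (V1) and /y/ (V2): /kpv/; trying suffixes from longest down, /v/ is the first permitted one, so coda /kp/ | onset /v/.
Between /y/ (V2) and /a/ (V3): /vj/ — entire cluster is a permitted onset → onset /vj/, coda ∅.
Between /a/ (V3) and /e/ (V4): /kdd/; trying suffixes from longest down, /d/ is the first permitted one, so coda /kd/ | onset /d/.
Putting it together: sykp.vy.vjakd.devk.
Syllable 3 is /vjakd/ with coda /kd/, so it is closed.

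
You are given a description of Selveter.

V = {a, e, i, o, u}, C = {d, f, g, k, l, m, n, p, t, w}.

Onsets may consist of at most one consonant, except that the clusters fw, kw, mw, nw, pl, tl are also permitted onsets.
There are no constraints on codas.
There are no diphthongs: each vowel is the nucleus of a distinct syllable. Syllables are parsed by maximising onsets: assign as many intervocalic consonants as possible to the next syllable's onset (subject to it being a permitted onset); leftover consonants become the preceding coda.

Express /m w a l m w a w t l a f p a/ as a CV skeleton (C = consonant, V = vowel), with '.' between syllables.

CCVC.CCVC.CCVC.CV

Nuclei (vowels): a, a, a, a → 4 syllables.
V1 /a/ – V2 /a/: cluster /lmw/ — the longest permitted-onset suffix is /mw/; onset = /mw/, preceding coda = /l/.
V2 /a/ – V3 /a/: cluster /wtl/ — the longest permitted-onset suffix is /tl/; onset = /tl/, preceding coda = /w/.
V3 /a/ – V4 /a/: cluster /fp/ — the longest permitted-onset suffix is /p/; onset = /p/, preceding coda = /f/.
Putting it together: mwal.mwaw.tlaf.pa.
Mapping each syllable to C/V: /mwal/ → CCVC, /mwaw/ → CCVC, /tlaf/ → CCVC, /pa/ → CV.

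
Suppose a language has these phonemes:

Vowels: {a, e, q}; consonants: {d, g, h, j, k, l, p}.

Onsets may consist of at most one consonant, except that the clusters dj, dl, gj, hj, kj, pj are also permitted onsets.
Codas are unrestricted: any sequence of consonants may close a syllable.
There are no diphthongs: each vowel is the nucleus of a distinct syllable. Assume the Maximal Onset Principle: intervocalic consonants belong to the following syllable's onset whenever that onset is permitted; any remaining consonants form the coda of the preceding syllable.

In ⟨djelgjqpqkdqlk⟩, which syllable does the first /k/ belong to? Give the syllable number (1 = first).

3

The vowels are e, q, q, q — 4 nuclei, so 4 syllables.
/e…q/ gap (V1→V2): /lgj/ splits as /l/ + /gj/ (/gj/ is the longest suffix that is a licit onset).
/q…q/ gap (V2→V3): /p/ → onset of the next syllable (single consonants are always licit onsets).
/q…q/ gap (V3→V4): cluster /kd/ — the longest permitted-onset suffix is /d/; onset = /d/, preceding coda = /k/.
So the parse is djel.gjq.pqk.dqlk.
The first /k/ is in the coda of syllable 3 (/pqk/).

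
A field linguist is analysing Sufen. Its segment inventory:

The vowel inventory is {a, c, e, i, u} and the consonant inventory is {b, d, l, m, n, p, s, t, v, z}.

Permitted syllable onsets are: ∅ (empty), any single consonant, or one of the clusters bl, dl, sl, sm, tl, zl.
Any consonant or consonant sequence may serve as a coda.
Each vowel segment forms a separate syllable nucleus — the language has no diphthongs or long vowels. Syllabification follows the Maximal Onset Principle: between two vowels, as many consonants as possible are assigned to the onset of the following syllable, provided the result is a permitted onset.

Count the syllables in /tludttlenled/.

3

Nuclei (vowels): u, e, e → 3 syllables.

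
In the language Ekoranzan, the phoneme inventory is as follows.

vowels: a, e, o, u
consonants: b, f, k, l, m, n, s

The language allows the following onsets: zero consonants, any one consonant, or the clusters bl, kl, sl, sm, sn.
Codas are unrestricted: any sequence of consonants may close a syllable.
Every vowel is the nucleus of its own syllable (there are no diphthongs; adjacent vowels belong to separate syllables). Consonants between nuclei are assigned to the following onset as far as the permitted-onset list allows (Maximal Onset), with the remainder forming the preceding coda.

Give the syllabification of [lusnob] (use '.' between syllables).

Vowels present: u, o; each is a nucleus, giving 2 syllables.
V1 /u/ – V2 /o/: cluster /sn/ — /sn/ is itself a permitted onset, so the whole cluster goes right; preceding coda = ∅.

lu.snob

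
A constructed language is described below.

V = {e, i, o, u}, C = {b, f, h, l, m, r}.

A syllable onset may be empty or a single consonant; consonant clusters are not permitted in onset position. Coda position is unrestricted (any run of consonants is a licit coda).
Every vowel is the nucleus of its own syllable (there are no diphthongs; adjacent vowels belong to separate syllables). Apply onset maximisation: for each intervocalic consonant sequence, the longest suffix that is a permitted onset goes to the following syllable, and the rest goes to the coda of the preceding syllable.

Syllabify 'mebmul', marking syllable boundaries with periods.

Vowels present: e, u; each is a nucleus, giving 2 syllables.
/e…u/ gap (V1→V2): /bm/; trying suffixes from longest down, /m/ is the first permitted one, so coda /b/ | onset /m/.

meb.mul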